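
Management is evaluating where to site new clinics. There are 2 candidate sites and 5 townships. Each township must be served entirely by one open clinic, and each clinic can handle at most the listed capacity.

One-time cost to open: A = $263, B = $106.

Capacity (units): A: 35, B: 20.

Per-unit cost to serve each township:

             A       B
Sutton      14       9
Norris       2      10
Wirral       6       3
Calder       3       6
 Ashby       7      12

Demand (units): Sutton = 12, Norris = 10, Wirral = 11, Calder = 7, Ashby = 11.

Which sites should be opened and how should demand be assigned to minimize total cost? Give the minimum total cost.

Minimum total cost: 682

Open {A, B}: Sutton→B 9·12=108, Norris→A 2·10=20, Wirral→A 6·11=66, Calder→B 6·7=42, Ashby→A 7·11=77.
Loads: A carries 32/35, B carries 19/20. Service 313; fixed 369; total 682.
Next best feasible plan costs 709.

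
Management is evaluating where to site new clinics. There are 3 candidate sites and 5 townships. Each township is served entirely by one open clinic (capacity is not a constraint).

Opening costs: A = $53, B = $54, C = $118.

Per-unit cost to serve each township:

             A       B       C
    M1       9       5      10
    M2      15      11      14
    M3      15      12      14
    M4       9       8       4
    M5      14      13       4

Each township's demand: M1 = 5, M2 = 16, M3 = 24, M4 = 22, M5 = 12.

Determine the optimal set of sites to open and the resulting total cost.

Open B and C; minimum total cost 797.

For any fixed open set, each township goes to its cheapest open site; total = fixed + service.
{B, C}: M1→B 5·5=25, M2→B 11·16=176, M3→B 12·24=288, M4→C 4·22=88, M5→C 4·12=48. Service 625; fixed 172; total 797.
{A, B, C}: service 625 + fixed 225 = 850
{C}: service 746 + fixed 118 = 864
{A}: M1→A 9·5=45, M2→A 15·16=240, M3→A 15·24=360, M4→A 9·22=198, M5→A 14·12=168. Service 1011; fixed 53; total 1064.
No other subset beats 797.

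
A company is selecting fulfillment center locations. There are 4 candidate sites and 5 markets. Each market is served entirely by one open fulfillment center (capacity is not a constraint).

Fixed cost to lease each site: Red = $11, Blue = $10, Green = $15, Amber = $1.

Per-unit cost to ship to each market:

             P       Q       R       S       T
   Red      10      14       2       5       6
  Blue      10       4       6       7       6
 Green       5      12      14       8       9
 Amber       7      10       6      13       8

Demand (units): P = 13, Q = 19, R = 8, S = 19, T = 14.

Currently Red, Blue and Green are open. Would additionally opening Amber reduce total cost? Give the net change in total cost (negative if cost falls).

No — net change +1 (cost rises by 1).

Current service cost with {Red, Blue, Green}: 336.
Adding Amber: each market re-picks its cheapest; new service cost 336, saving 0.
Extra fixed cost: 1. Net change = 1 − 0 = 1.
(Totals: 372 → 373.)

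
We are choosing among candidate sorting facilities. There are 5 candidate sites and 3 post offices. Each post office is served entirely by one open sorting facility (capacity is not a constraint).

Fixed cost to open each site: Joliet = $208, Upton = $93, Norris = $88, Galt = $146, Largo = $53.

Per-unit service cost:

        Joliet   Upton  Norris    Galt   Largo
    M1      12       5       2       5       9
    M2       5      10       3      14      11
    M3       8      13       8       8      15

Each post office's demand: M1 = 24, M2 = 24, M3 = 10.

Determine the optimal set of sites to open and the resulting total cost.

For any fixed open set, each post office goes to its cheapest open site; total = fixed + service.
{Norris}: M1→Norris 2·24=48, M2→Norris 3·24=72, M3→Norris 8·10=80. Service 200; fixed 88; total 288.
{Norris, Largo}: service 200 + fixed 141 = 341
{Upton, Norris}: M1→Norris 2·24=48, M2→Norris 3·24=72, M3→Norris 8·10=80. Service 200; fixed 181; total 381.
{Joliet, Upton, Norris, Galt, Largo}: M1→Norris 2·24=48, M2→Norris 3·24=72, M3→Joliet 8·10=80. Service 200; fixed 588; total 788.
No other subset beats 288.

Open Norris only; minimum total cost 288.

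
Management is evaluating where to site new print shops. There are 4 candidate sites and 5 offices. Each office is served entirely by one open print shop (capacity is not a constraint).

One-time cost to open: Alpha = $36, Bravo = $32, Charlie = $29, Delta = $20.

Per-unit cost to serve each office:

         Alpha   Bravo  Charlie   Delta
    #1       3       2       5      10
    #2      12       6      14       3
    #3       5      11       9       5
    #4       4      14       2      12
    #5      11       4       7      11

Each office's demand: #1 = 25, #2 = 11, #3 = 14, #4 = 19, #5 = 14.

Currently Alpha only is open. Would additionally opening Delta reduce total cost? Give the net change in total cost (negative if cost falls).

Yes — net change −79 (cost falls by 79).

Current service cost with {Alpha}: 507.
Adding Delta: each office re-picks its cheapest; new service cost 408, saving 99.
Extra fixed cost: 20. Net change = 20 − 99 = -79.
(Totals: 543 → 464.)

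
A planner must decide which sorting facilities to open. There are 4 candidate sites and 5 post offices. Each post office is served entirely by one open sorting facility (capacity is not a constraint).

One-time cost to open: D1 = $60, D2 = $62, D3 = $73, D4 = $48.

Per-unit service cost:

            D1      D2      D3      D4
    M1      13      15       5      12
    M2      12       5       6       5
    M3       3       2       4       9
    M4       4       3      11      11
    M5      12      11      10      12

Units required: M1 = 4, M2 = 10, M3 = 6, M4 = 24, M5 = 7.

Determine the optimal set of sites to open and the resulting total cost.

For any fixed open set, each post office goes to its cheapest open site; total = fixed + service.
{D2}: M1→D2 15·4=60, M2→D2 5·10=50, M3→D2 2·6=12, M4→D2 3·24=72, M5→D2 11·7=77. Service 271; fixed 62; total 333.
{D2, D3}: service 224 + fixed 135 = 359
{D2, D4}: service 259 + fixed 110 = 369
{D1, D2, D3, D4}: M1→D3 5·4=20, M2→D2 5·10=50, M3→D2 2·6=12, M4→D2 3·24=72, M5→D3 10·7=70. Service 224; fixed 243; total 467.
(All 15 nonempty subsets were checked; D2 only is lowest.)

Open D2 only; minimum total cost 333.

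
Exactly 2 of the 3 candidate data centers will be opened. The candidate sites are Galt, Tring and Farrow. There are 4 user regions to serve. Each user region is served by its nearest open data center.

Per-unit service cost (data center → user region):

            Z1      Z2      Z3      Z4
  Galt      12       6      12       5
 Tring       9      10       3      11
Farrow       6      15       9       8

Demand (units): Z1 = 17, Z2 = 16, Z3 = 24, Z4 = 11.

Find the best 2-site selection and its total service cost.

Choose Galt and Tring; total service cost 376.

With exactly 2 open, each user region uses its cheapest among the chosen.
{Galt, Tring}: Z1→Tring 9·17=153, Z2→Galt 6·16=96, Z3→Tring 3·24=72, Z4→Galt 5·11=55. Service cost 376.
{Tring, Farrow}: service cost 422
{Galt, Farrow}: service cost 469
Among all 3 size-2 choices, {Galt, Tring} is lowest.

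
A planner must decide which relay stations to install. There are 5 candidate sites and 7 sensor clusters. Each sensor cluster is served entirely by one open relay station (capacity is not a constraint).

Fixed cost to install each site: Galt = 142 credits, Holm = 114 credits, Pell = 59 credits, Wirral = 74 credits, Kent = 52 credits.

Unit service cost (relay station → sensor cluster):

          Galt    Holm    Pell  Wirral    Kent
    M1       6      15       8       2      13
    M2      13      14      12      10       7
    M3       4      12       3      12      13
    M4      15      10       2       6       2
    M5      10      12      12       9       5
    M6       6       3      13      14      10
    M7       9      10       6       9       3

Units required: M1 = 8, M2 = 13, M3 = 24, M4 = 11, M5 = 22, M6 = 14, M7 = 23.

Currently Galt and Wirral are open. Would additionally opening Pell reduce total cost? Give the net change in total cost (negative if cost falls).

Yes — net change −78 (cost falls by 78).

Current service cost with {Galt, Wirral}: 797.
Adding Pell: each sensor cluster re-picks its cheapest; new service cost 660, saving 137.
Extra fixed cost: 59. Net change = 59 − 137 = -78.
(Totals: 1013 → 935.)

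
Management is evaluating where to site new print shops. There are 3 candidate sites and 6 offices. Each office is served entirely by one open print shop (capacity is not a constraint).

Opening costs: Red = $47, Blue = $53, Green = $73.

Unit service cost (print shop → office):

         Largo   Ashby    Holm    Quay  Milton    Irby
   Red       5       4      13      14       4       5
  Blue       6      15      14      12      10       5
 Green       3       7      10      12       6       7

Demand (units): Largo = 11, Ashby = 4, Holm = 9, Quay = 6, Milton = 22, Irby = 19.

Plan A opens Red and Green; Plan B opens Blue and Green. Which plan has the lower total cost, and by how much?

Plan A: {Red, Green}: Largo→Green 3·11=33, Ashby→Red 4·4=16, Holm→Green 10·9=90, Quay→Green 12·6=72, Milton→Red 4·22=88, Irby→Red 5·19=95. Service 394; fixed 120; total 514.
Plan B: {Blue, Green}: Largo→Green 3·11=33, Ashby→Green 7·4=28, Holm→Green 10·9=90, Quay→Blue 12·6=72, Milton→Green 6·22=132, Irby→Blue 5·19=95. Service 450; fixed 126; total 576.
Difference: |514 − 576| = 62.

Plan A is cheaper by 62.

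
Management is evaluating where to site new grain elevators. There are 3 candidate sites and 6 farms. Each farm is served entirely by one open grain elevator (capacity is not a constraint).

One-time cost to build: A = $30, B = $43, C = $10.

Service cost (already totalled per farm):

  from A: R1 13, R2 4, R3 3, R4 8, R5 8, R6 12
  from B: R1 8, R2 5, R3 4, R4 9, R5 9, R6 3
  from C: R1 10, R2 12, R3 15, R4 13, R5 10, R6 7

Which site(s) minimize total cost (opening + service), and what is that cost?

For any fixed open set, each farm goes to its cheapest open site; total = fixed + service.
{C}: R1→C 10, R2→C 12, R3→C 15, R4→C 13, R5→C 10, R6→C 7. Service 67; fixed 10; total 77.
{A}: R1→A 13, R2→A 4, R3→A 3, R4→A 8, R5→A 8, R6→A 12. Service 48; fixed 30; total 78.
{A, C}: service 40 + fixed 40 = 80
{A, B, C}: service 34 + fixed 83 = 117
No other subset beats 77.

Open C only; minimum total cost 77.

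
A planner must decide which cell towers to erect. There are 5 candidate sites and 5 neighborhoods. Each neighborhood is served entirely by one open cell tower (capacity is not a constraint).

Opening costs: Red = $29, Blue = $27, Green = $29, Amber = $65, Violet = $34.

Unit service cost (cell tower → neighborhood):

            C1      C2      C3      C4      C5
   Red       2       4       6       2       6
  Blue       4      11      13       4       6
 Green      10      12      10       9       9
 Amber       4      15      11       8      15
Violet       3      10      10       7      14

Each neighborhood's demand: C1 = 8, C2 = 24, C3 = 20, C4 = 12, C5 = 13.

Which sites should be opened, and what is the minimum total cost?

For any fixed open set, each neighborhood goes to its cheapest open site; total = fixed + service.
{Red}: C1→Red 2·8=16, C2→Red 4·24=96, C3→Red 6·20=120, C4→Red 2·12=24, C5→Red 6·13=78. Service 334; fixed 29; total 363.
{Red, Blue}: C1→Red 2·8=16, C2→Red 4·24=96, C3→Red 6·20=120, C4→Red 2·12=24, C5→Red 6·13=78. Service 334; fixed 56; total 390.
{Red, Green}: service 334 + fixed 58 = 392
{Red, Blue, Green, Amber, Violet}: C1→Red 2·8=16, C2→Red 4·24=96, C3→Red 6·20=120, C4→Red 2·12=24, C5→Red 6·13=78. Service 334; fixed 184; total 518.
No other subset beats 363.

Open Red only; minimum total cost 363.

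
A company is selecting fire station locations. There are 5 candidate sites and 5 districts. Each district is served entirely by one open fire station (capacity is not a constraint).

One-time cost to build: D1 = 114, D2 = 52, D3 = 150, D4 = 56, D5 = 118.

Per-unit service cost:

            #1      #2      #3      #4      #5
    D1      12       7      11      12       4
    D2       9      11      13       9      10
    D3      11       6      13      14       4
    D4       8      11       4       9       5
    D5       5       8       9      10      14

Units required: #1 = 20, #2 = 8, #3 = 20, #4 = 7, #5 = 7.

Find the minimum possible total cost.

For any fixed open set, each district goes to its cheapest open site; total = fixed + service.
{D4}: #1→D4 8·20=160, #2→D4 11·8=88, #3→D4 4·20=80, #4→D4 9·7=63, #5→D4 5·7=35. Service 426; fixed 56; total 482.
{D4, D5}: #1→D5 5·20=100, #2→D5 8·8=64, #3→D4 4·20=80, #4→D4 9·7=63, #5→D4 5·7=35. Service 342; fixed 174; total 516.
{D2, D4}: #1→D4 8·20=160, #2→D2 11·8=88, #3→D4 4·20=80, #4→D2 9·7=63, #5→D4 5·7=35. Service 426; fixed 108; total 534.
{D1, D2, D3, D4, D5}: service 319 + fixed 490 = 809
No other subset beats 482.

Minimum total cost: 482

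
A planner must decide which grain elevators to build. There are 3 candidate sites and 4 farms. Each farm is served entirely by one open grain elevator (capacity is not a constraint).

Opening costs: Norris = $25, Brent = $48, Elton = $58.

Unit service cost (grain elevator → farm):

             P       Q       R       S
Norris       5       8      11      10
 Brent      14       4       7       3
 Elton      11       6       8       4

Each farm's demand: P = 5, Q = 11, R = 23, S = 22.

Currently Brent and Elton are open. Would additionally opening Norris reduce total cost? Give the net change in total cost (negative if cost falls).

Current service cost with {Brent, Elton}: 326.
Adding Norris: each farm re-picks its cheapest; new service cost 296, saving 30.
Extra fixed cost: 25. Net change = 25 − 30 = -5.
(Totals: 432 → 427.)

Yes — net change −5 (cost falls by 5).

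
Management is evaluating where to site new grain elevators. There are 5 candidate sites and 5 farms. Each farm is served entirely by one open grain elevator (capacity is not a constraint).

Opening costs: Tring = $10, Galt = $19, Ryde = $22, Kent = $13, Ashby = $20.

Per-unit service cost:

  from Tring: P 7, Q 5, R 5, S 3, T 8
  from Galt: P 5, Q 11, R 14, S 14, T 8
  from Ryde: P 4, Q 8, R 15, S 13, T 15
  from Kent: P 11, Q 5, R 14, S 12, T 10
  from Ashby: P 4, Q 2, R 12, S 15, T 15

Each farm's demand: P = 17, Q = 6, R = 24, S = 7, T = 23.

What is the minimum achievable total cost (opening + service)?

Minimum total cost: 435

For any fixed open set, each farm goes to its cheapest open site; total = fixed + service.
{Tring, Ashby}: P→Ashby 4·17=68, Q→Ashby 2·6=12, R→Tring 5·24=120, S→Tring 3·7=21, T→Tring 8·23=184. Service 405; fixed 30; total 435.
{Tring, Kent, Ashby}: service 405 + fixed 43 = 448
{Tring, Galt, Ashby}: P→Ashby 4·17=68, Q→Ashby 2·6=12, R→Tring 5·24=120, S→Tring 3·7=21, T→Tring 8·23=184. Service 405; fixed 49; total 454.
{Tring, Galt, Ryde, Kent, Ashby}: P→Ryde 4·17=68, Q→Ashby 2·6=12, R→Tring 5·24=120, S→Tring 3·7=21, T→Tring 8·23=184. Service 405; fixed 84; total 489.
No other subset beats 435.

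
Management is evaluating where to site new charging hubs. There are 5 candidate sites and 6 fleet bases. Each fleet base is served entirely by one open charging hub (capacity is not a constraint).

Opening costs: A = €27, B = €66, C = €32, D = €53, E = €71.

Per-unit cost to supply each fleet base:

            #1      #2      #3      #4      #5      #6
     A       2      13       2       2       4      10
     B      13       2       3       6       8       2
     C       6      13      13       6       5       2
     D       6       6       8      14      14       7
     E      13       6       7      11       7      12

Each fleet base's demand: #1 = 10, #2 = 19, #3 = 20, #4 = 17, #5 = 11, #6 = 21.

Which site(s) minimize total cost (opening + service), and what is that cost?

For any fixed open set, each fleet base goes to its cheapest open site; total = fixed + service.
{A, B}: #1→A 2·10=20, #2→B 2·19=38, #3→A 2·20=40, #4→A 2·17=34, #5→A 4·11=44, #6→B 2·21=42. Service 218; fixed 93; total 311.
{A, B, C}: #1→A 2·10=20, #2→B 2·19=38, #3→A 2·20=40, #4→A 2·17=34, #5→A 4·11=44, #6→B 2·21=42. Service 218; fixed 125; total 343.
{A, B, D}: #1→A 2·10=20, #2→B 2·19=38, #3→A 2·20=40, #4→A 2·17=34, #5→A 4·11=44, #6→B 2·21=42. Service 218; fixed 146; total 364.
{A, B, C, D, E}: #1→A 2·10=20, #2→B 2·19=38, #3→A 2·20=40, #4→A 2·17=34, #5→A 4·11=44, #6→B 2·21=42. Service 218; fixed 249; total 467.
No other subset beats 311.

Open A and B; minimum total cost 311.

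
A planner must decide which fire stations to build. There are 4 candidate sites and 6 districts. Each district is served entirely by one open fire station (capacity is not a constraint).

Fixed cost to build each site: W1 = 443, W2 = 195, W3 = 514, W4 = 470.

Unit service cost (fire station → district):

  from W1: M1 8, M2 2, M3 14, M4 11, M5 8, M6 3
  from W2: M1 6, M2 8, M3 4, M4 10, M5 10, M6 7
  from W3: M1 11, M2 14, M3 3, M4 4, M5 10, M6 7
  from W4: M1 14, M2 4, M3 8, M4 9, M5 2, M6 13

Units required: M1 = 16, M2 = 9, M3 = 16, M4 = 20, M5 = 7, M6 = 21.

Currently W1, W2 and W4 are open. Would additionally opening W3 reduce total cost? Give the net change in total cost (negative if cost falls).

No — net change +398 (cost rises by 398).

Current service cost with {W1, W2, W4}: 435.
Adding W3: each district re-picks its cheapest; new service cost 319, saving 116.
Extra fixed cost: 514. Net change = 514 − 116 = 398.
(Totals: 1543 → 1941.)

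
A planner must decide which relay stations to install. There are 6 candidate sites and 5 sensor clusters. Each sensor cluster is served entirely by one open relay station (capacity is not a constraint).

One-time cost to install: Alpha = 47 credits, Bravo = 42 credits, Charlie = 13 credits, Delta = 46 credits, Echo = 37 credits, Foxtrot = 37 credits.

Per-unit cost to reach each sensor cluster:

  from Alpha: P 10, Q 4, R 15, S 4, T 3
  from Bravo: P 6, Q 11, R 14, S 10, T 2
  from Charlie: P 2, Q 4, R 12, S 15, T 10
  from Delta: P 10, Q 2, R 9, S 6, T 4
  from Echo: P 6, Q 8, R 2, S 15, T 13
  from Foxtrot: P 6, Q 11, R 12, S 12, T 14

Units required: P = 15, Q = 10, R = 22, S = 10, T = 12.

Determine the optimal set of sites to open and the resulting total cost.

Open Alpha, Charlie and Echo; minimum total cost 287.

For any fixed open set, each sensor cluster goes to its cheapest open site; total = fixed + service.
{Alpha, Charlie, Echo}: P→Charlie 2·15=30, Q→Alpha 4·10=40, R→Echo 2·22=44, S→Alpha 4·10=40, T→Alpha 3·12=36. Service 190; fixed 97; total 287.
{Charlie, Delta, Echo}: P→Charlie 2·15=30, Q→Delta 2·10=20, R→Echo 2·22=44, S→Delta 6·10=60, T→Delta 4·12=48. Service 202; fixed 96; total 298.
{Alpha, Charlie, Delta, Echo}: P→Charlie 2·15=30, Q→Delta 2·10=20, R→Echo 2·22=44, S→Alpha 4·10=40, T→Alpha 3·12=36. Service 170; fixed 143; total 313.
{Alpha, Bravo, Charlie, Delta, Echo, Foxtrot}: P→Charlie 2·15=30, Q→Delta 2·10=20, R→Echo 2·22=44, S→Alpha 4·10=40, T→Bravo 2·12=24. Service 158; fixed 222; total 380.
No other subset beats 287.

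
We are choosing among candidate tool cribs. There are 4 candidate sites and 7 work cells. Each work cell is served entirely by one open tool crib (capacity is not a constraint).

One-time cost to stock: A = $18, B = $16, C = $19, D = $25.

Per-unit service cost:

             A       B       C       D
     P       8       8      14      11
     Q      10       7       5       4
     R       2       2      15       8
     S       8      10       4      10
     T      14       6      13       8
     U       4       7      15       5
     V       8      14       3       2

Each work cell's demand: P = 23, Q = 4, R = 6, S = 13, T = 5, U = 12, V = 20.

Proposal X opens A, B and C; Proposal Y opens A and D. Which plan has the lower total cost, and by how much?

Proposal X is cheaper by 28.

Proposal X: {A, B, C}: P→A 8·23=184, Q→C 5·4=20, R→A 2·6=12, S→C 4·13=52, T→B 6·5=30, U→A 4·12=48, V→C 3·20=60. Service 406; fixed 53; total 459.
Proposal Y: {A, D}: P→A 8·23=184, Q→D 4·4=16, R→A 2·6=12, S→A 8·13=104, T→D 8·5=40, U→A 4·12=48, V→D 2·20=40. Service 444; fixed 43; total 487.
Difference: |459 − 487| = 28.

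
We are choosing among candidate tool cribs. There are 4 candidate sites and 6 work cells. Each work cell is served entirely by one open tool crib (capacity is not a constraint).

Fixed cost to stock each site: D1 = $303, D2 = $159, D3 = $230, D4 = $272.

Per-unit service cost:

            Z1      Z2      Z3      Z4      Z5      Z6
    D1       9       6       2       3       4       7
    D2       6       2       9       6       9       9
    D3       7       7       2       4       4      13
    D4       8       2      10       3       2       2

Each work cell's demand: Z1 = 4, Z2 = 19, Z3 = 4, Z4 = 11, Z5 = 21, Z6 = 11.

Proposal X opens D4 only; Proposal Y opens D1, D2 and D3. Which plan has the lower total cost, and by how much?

Proposal X: {D4}: Z1→D4 8·4=32, Z2→D4 2·19=38, Z3→D4 10·4=40, Z4→D4 3·11=33, Z5→D4 2·21=42, Z6→D4 2·11=22. Service 207; fixed 272; total 479.
Proposal Y: {D1, D2, D3}: Z1→D2 6·4=24, Z2→D2 2·19=38, Z3→D1 2·4=8, Z4→D1 3·11=33, Z5→D1 4·21=84, Z6→D1 7·11=77. Service 264; fixed 692; total 956.
Difference: |479 − 956| = 477.

Proposal X is cheaper by 477.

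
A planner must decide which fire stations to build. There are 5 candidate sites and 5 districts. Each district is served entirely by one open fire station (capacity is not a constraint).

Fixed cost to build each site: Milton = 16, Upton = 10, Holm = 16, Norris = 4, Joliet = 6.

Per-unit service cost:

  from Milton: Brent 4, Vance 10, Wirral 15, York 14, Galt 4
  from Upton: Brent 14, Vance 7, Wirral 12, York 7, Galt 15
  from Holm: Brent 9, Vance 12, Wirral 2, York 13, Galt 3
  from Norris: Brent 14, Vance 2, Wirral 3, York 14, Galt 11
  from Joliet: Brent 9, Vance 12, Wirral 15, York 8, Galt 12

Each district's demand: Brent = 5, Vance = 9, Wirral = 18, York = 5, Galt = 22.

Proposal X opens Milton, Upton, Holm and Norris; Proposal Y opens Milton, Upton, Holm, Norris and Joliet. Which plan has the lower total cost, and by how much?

Proposal X: {Milton, Upton, Holm, Norris}: Brent→Milton 4·5=20, Vance→Norris 2·9=18, Wirral→Holm 2·18=36, York→Upton 7·5=35, Galt→Holm 3·22=66. Service 175; fixed 46; total 221.
Proposal Y: {Milton, Upton, Holm, Norris, Joliet}: Brent→Milton 4·5=20, Vance→Norris 2·9=18, Wirral→Holm 2·18=36, York→Upton 7·5=35, Galt→Holm 3·22=66. Service 175; fixed 52; total 227.
Difference: |221 − 227| = 6.

Proposal X is cheaper by 6.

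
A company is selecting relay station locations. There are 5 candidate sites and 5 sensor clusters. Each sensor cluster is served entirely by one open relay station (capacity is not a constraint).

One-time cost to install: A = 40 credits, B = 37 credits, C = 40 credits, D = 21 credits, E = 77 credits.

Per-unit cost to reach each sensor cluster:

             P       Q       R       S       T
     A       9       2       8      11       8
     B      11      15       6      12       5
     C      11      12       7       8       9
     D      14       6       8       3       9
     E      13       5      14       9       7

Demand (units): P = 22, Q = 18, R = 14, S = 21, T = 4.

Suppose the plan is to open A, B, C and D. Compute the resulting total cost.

Each sensor cluster is assigned to its cheapest site among the open ones.
{A, B, C, D}: P→A 9·22=198, Q→A 2·18=36, R→B 6·14=84, S→D 3·21=63, T→B 5·4=20. Service 401; fixed 138; total 539.

Total cost: 539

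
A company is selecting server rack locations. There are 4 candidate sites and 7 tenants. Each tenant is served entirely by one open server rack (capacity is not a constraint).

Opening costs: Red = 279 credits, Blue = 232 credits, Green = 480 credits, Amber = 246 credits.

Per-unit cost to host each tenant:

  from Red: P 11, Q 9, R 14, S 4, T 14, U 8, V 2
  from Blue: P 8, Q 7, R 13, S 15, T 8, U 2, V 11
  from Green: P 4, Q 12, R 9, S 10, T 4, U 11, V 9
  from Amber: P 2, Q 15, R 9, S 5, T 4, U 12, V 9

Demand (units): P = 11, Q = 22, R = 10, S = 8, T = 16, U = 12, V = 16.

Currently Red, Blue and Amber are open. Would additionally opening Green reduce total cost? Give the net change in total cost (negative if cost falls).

No — net change +480 (cost rises by 480).

Current service cost with {Red, Blue, Amber}: 418.
Adding Green: each tenant re-picks its cheapest; new service cost 418, saving 0.
Extra fixed cost: 480. Net change = 480 − 0 = 480.
(Totals: 1175 → 1655.)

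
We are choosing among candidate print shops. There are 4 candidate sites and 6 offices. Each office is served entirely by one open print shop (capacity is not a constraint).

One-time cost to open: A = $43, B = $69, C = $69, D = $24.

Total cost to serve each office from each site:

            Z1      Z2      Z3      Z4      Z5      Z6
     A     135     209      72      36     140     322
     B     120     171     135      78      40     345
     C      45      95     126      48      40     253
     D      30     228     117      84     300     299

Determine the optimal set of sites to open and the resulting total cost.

Open A and C; minimum total cost 653.

For any fixed open set, each office goes to its cheapest open site; total = fixed + service.
{A, C}: Z1→C 45, Z2→C 95, Z3→A 72, Z4→A 36, Z5→C 40, Z6→C 253. Service 541; fixed 112; total 653.
{A, C, D}: service 526 + fixed 136 = 662
{C}: Z1→C 45, Z2→C 95, Z3→C 126, Z4→C 48, Z5→C 40, Z6→C 253. Service 607; fixed 69; total 676.
{A, B, C, D}: service 526 + fixed 205 = 731
(All 15 nonempty subsets were checked; A and C is lowest.)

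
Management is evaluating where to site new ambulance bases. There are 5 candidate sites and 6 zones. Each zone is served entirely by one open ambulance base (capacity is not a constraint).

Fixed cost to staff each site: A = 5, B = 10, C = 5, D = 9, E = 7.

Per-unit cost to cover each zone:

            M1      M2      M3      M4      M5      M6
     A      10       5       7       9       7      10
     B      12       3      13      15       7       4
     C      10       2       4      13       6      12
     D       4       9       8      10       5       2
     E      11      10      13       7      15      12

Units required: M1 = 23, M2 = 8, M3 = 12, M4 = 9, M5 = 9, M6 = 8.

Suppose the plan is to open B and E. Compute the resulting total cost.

Each zone is assigned to its cheapest site among the open ones.
{B, E}: M1→E 11·23=253, M2→B 3·8=24, M3→B 13·12=156, M4→E 7·9=63, M5→B 7·9=63, M6→B 4·8=32. Service 591; fixed 17; total 608.

Total cost: 608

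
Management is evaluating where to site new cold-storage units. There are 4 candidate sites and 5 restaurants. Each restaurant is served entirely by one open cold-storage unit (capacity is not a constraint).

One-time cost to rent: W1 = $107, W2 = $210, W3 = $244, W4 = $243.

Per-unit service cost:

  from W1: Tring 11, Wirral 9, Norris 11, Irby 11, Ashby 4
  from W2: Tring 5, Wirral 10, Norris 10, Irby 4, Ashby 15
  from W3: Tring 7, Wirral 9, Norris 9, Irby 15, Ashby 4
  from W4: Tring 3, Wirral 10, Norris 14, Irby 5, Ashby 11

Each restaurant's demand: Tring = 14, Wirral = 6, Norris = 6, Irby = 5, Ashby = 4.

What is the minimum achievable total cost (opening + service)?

For any fixed open set, each restaurant goes to its cheapest open site; total = fixed + service.
{W1}: Tring→W1 11·14=154, Wirral→W1 9·6=54, Norris→W1 11·6=66, Irby→W1 11·5=55, Ashby→W1 4·4=16. Service 345; fixed 107; total 452.
{W2}: service 270 + fixed 210 = 480
{W4}: Tring→W4 3·14=42, Wirral→W4 10·6=60, Norris→W4 14·6=84, Irby→W4 5·5=25, Ashby→W4 11·4=44. Service 255; fixed 243; total 498.
{W1, W2, W3, W4}: service 186 + fixed 804 = 990
No other subset beats 452.

Minimum total cost: 452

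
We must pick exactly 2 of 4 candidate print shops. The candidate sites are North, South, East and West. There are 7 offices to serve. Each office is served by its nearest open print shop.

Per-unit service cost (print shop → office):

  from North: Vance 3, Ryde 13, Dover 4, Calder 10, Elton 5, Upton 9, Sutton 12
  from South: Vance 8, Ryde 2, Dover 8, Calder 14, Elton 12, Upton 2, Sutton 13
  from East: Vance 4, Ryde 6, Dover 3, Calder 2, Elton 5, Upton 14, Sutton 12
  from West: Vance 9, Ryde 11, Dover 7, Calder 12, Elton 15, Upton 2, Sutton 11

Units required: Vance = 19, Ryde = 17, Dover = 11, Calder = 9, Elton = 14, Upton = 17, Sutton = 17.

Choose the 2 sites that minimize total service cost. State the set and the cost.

With exactly 2 open, each office uses its cheapest among the chosen.
{South, East}: Vance→East 4·19=76, Ryde→South 2·17=34, Dover→East 3·11=33, Calder→East 2·9=18, Elton→East 5·14=70, Upton→South 2·17=34, Sutton→East 12·17=204. Service cost 469.
{East, West}: service cost 520
{North, South}: service cost 533
Among all 6 size-2 choices, {South, East} is lowest.

Choose South and East; total service cost 469.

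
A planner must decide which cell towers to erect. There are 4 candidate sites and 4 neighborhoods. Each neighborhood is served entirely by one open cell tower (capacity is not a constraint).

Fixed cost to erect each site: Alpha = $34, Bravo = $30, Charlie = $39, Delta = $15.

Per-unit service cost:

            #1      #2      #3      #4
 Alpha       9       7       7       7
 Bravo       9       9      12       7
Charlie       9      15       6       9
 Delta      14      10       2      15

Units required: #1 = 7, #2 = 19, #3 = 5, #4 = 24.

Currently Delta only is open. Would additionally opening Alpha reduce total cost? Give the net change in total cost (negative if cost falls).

Current service cost with {Delta}: 658.
Adding Alpha: each neighborhood re-picks its cheapest; new service cost 374, saving 284.
Extra fixed cost: 34. Net change = 34 − 284 = -250.
(Totals: 673 → 423.)

Yes — net change −250 (cost falls by 250).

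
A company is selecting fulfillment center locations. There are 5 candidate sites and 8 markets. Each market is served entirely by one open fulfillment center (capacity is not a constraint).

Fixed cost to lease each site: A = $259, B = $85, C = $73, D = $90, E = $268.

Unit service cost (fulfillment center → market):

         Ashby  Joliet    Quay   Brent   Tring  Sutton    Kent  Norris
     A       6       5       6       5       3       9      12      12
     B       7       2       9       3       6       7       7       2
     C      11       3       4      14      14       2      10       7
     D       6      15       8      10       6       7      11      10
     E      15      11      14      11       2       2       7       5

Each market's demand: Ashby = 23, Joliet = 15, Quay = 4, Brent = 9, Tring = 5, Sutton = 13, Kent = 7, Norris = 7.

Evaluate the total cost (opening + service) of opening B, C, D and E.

Total cost: 826

Each market is assigned to its cheapest site among the open ones.
{B, C, D, E}: Ashby→D 6·23=138, Joliet→B 2·15=30, Quay→C 4·4=16, Brent→B 3·9=27, Tring→E 2·5=10, Sutton→C 2·13=26, Kent→B 7·7=49, Norris→B 2·7=14. Service 310; fixed 516; total 826.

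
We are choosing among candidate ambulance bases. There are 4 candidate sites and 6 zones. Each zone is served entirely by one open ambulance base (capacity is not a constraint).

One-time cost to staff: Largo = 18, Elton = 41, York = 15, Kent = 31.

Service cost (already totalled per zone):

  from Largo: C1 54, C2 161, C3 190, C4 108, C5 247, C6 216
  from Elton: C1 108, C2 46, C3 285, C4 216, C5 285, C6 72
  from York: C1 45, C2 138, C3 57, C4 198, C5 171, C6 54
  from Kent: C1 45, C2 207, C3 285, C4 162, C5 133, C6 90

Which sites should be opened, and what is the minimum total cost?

Open Largo, Elton, York and Kent; minimum total cost 548.

For any fixed open set, each zone goes to its cheapest open site; total = fixed + service.
{Largo, Elton, York, Kent}: C1→York 45, C2→Elton 46, C3→York 57, C4→Largo 108, C5→Kent 133, C6→York 54. Service 443; fixed 105; total 548.
{Largo, Elton, York}: service 481 + fixed 74 = 555
{Elton, York, Kent}: C1→York 45, C2→Elton 46, C3→York 57, C4→Kent 162, C5→Kent 133, C6→York 54. Service 497; fixed 87; total 584.
{York}: service 663 + fixed 15 = 678
(All 15 nonempty subsets were checked; Largo, Elton, York and Kent is lowest.)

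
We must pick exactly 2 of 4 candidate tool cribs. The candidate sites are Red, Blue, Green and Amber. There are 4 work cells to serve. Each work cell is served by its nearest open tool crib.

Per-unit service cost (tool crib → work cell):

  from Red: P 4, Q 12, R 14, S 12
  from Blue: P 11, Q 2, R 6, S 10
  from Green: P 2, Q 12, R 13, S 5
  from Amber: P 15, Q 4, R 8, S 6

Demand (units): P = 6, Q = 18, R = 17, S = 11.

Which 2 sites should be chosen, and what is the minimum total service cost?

With exactly 2 open, each work cell uses its cheapest among the chosen.
{Blue, Green}: P→Green 2·6=12, Q→Blue 2·18=36, R→Blue 6·17=102, S→Green 5·11=55. Service cost 205.
{Blue, Amber}: service cost 270
{Red, Blue}: service cost 272
Among all 6 size-2 choices, {Blue, Green} is lowest.

Choose Blue and Green; total service cost 205.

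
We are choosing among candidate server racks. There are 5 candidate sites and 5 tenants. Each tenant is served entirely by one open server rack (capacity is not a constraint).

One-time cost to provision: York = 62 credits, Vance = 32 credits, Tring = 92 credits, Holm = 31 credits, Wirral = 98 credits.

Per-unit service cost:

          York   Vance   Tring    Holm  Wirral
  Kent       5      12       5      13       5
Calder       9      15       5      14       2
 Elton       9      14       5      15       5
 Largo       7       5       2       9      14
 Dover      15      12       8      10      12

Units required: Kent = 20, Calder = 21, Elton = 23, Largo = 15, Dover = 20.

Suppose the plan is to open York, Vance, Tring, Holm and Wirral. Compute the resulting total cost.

Total cost: 762

Each tenant is assigned to its cheapest site among the open ones.
{York, Vance, Tring, Holm, Wirral}: Kent→York 5·20=100, Calder→Wirral 2·21=42, Elton→Tring 5·23=115, Largo→Tring 2·15=30, Dover→Tring 8·20=160. Service 447; fixed 315; total 762.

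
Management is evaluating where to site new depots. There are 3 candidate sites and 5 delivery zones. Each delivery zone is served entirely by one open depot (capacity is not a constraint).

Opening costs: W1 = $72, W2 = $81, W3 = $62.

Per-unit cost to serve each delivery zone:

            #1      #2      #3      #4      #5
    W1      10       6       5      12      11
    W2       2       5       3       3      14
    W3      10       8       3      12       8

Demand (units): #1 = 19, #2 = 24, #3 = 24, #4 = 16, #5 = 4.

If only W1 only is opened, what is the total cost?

Each delivery zone is assigned to its cheapest site among the open ones.
{W1}: #1→W1 10·19=190, #2→W1 6·24=144, #3→W1 5·24=120, #4→W1 12·16=192, #5→W1 11·4=44. Service 690; fixed 72; total 762.

Total cost: 762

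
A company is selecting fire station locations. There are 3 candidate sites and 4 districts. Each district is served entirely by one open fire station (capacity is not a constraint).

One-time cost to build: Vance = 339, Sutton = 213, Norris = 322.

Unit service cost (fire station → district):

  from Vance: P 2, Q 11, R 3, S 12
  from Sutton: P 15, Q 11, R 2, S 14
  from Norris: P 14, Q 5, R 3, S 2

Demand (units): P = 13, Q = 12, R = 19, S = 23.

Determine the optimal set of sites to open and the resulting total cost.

Open Norris only; minimum total cost 667.

For any fixed open set, each district goes to its cheapest open site; total = fixed + service.
{Norris}: P→Norris 14·13=182, Q→Norris 5·12=60, R→Norris 3·19=57, S→Norris 2·23=46. Service 345; fixed 322; total 667.
{Vance}: service 491 + fixed 339 = 830
{Vance, Norris}: service 189 + fixed 661 = 850
{Vance, Sutton, Norris}: P→Vance 2·13=26, Q→Norris 5·12=60, R→Sutton 2·19=38, S→Norris 2·23=46. Service 170; fixed 874; total 1044.
No other subset beats 667.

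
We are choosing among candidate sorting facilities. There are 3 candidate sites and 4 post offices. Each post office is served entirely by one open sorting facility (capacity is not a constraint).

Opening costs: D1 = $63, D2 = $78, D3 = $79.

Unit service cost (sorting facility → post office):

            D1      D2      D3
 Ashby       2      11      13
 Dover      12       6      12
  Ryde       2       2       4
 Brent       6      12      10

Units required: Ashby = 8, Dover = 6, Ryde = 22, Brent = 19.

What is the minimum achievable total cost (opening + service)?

For any fixed open set, each post office goes to its cheapest open site; total = fixed + service.
{D1}: Ashby→D1 2·8=16, Dover→D1 12·6=72, Ryde→D1 2·22=44, Brent→D1 6·19=114. Service 246; fixed 63; total 309.
{D1, D2}: Ashby→D1 2·8=16, Dover→D2 6·6=36, Ryde→D1 2·22=44, Brent→D1 6·19=114. Service 210; fixed 141; total 351.
{D1, D3}: service 246 + fixed 142 = 388
{D1, D2, D3}: Ashby→D1 2·8=16, Dover→D2 6·6=36, Ryde→D1 2·22=44, Brent→D1 6·19=114. Service 210; fixed 220; total 430.
No other subset beats 309.

Minimum total cost: 309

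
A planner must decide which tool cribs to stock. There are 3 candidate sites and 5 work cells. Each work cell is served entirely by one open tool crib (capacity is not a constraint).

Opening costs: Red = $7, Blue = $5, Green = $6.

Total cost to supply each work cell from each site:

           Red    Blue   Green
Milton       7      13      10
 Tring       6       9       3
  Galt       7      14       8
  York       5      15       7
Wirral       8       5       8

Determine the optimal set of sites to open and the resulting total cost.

Open Red only; minimum total cost 40.

For any fixed open set, each work cell goes to its cheapest open site; total = fixed + service.
{Red}: Milton→Red 7, Tring→Red 6, Galt→Red 7, York→Red 5, Wirral→Red 8. Service 33; fixed 7; total 40.
{Red, Blue}: Milton→Red 7, Tring→Red 6, Galt→Red 7, York→Red 5, Wirral→Blue 5. Service 30; fixed 12; total 42.
{Green}: service 36 + fixed 6 = 42
{Red, Blue, Green}: Milton→Red 7, Tring→Green 3, Galt→Red 7, York→Red 5, Wirral→Blue 5. Service 27; fixed 18; total 45.
(All 7 nonempty subsets were checked; Red only is lowest.)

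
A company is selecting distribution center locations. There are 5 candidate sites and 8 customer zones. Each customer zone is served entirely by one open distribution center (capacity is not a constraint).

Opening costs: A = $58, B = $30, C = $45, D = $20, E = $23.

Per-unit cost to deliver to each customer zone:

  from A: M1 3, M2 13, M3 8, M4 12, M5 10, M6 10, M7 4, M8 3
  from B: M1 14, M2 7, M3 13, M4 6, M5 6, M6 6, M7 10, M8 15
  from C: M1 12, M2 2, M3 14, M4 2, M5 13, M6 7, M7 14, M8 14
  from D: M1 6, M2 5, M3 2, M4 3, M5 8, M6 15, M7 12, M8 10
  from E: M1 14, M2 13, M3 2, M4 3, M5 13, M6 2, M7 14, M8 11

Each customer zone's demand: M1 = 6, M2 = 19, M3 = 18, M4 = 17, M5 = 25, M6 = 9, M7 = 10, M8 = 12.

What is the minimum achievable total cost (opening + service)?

For any fixed open set, each customer zone goes to its cheapest open site; total = fixed + service.
{A, B, C, E}: M1→A 3·6=18, M2→C 2·19=38, M3→E 2·18=36, M4→C 2·17=34, M5→B 6·25=150, M6→E 2·9=18, M7→A 4·10=40, M8→A 3·12=36. Service 370; fixed 156; total 526.
{A, B, C, D, E}: service 370 + fixed 176 = 546
{A, B, C, D}: service 406 + fixed 153 = 559
{D}: M1→D 6·6=36, M2→D 5·19=95, M3→D 2·18=36, M4→D 3·17=51, M5→D 8·25=200, M6→D 15·9=135, M7→D 12·10=120, M8→D 10·12=120. Service 793; fixed 20; total 813.
No other subset beats 526.

Minimum total cost: 526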